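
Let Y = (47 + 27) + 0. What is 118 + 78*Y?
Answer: 5890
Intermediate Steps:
Y = 74 (Y = 74 + 0 = 74)
118 + 78*Y = 118 + 78*74 = 118 + 5772 = 5890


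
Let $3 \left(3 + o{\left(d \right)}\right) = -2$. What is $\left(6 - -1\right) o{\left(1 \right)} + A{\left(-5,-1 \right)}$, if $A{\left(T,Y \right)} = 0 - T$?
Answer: $- \frac{62}{3} \approx -20.667$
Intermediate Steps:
$A{\left(T,Y \right)} = - T$
$o{\left(d \right)} = - \frac{11}{3}$ ($o{\left(d \right)} = -3 + \frac{1}{3} \left(-2\right) = -3 - \frac{2}{3} = - \frac{11}{3}$)
$\left(6 - -1\right) o{\left(1 \right)} + A{\left(-5,-1 \right)} = \left(6 - -1\right) \left(- \frac{11}{3}\right) - -5 = \left(6 + 1\right) \left(- \frac{11}{3}\right) + 5 = 7 \left(- \frac{11}{3}\right) + 5 = - \frac{77}{3} + 5 = - \frac{62}{3}$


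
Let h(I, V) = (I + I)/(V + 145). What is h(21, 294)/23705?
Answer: 42/10406495 ≈ 4.0359e-6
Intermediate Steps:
h(I, V) = 2*I/(145 + V) (h(I, V) = (2*I)/(145 + V) = 2*I/(145 + V))
h(21, 294)/23705 = (2*21/(145 + 294))/23705 = (2*21/439)*(1/23705) = (2*21*(1/439))*(1/23705) = (42/439)*(1/23705) = 42/10406495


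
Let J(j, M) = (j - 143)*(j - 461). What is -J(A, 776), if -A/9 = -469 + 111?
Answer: -8501119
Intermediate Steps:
A = 3222 (A = -9*(-469 + 111) = -9*(-358) = 3222)
J(j, M) = (-461 + j)*(-143 + j) (J(j, M) = (-143 + j)*(-461 + j) = (-461 + j)*(-143 + j))
-J(A, 776) = -(65923 + 3222² - 604*3222) = -(65923 + 10381284 - 1946088) = -1*8501119 = -8501119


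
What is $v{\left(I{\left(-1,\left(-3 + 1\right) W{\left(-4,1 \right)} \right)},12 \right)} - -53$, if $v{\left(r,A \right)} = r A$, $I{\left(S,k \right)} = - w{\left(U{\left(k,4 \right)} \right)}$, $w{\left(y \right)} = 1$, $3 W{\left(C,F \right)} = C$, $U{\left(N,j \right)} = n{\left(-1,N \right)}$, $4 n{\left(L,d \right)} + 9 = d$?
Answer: $41$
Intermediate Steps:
$n{\left(L,d \right)} = - \frac{9}{4} + \frac{d}{4}$
$U{\left(N,j \right)} = - \frac{9}{4} + \frac{N}{4}$
$W{\left(C,F \right)} = \frac{C}{3}$
$I{\left(S,k \right)} = -1$ ($I{\left(S,k \right)} = \left(-1\right) 1 = -1$)
$v{\left(r,A \right)} = A r$
$v{\left(I{\left(-1,\left(-3 + 1\right) W{\left(-4,1 \right)} \right)},12 \right)} - -53 = 12 \left(-1\right) - -53 = -12 + 53 = 41$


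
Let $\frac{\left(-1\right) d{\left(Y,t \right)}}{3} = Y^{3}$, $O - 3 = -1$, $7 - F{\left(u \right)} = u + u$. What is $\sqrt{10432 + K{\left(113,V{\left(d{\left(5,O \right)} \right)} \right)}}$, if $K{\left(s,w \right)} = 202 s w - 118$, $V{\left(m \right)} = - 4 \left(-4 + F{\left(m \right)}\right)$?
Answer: $i \sqrt{68741598} \approx 8291.1 i$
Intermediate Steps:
$F{\left(u \right)} = 7 - 2 u$ ($F{\left(u \right)} = 7 - \left(u + u\right) = 7 - 2 u$)
$O = 2$ ($O = 3 - 1 = 2$)
$d{\left(Y,t \right)} = - 3 Y^{3}$
$V{\left(m \right)} = -12 + 8 m$ ($V{\left(m \right)} = - 4 \left(-4 - \left(-7 + 2 m\right)\right) = - 4 \left(3 - 2 m\right) = -12 + 8 m$)
$K{\left(s,w \right)} = -118 + 202 s w$ ($K{\left(s,w \right)} = 202 s w - 118 = -118 + 202 s w$)
$\sqrt{10432 + K{\left(113,V{\left(d{\left(5,O \right)} \right)} \right)}} = \sqrt{10432 + \left(-118 + 202 \cdot 113 \left(-12 + 8 \left(- 3 \cdot 5^{3}\right)\right)\right)} = \sqrt{10432 + \left(-118 + 202 \cdot 113 \left(-12 + 8 \left(\left(-3\right) 125\right)\right)\right)} = \sqrt{10432 + \left(-118 + 202 \cdot 113 \left(-12 + 8 \left(-375\right)\right)\right)} = \sqrt{10432 + \left(-118 + 202 \cdot 113 \left(-12 - 3000\right)\right)} = \sqrt{10432 + \left(-118 + 202 \cdot 113 \left(-3012\right)\right)} = \sqrt{10432 - 68752030} = \sqrt{-68741598} = i \sqrt{68741598}$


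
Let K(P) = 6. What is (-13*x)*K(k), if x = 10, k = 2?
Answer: -780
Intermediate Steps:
(-13*x)*K(k) = -13*10*6 = -130*6 = -780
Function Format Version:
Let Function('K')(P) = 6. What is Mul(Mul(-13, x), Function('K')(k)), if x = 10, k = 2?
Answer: -780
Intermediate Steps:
Mul(Mul(-13, x), Function('K')(k)) = Mul(Mul(-13, 10), 6) = Mul(-130, 6) = -780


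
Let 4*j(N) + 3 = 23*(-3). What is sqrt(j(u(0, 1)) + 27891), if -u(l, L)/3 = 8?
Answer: 3*sqrt(3097) ≈ 166.95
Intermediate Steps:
u(l, L) = -24 (u(l, L) = -3*8 = -24)
j(N) = -18 (j(N) = -3/4 + (23*(-3))/4 = -3/4 + (1/4)*(-69) = -3/4 - 69/4 = -18)
sqrt(j(u(0, 1)) + 27891) = sqrt(-18 + 27891) = sqrt(27873) = 3*sqrt(3097)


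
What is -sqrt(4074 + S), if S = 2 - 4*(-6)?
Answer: -10*sqrt(41) ≈ -64.031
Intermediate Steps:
S = 26 (S = 2 + 24 = 26)
-sqrt(4074 + S) = -sqrt(4074 + 26) = -sqrt(4100) = -10*sqrt(41)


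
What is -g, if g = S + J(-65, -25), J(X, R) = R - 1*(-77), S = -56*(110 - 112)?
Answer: -164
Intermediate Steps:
S = 112 (S = -56*(-2) = 112)
J(X, R) = 77 + R (J(X, R) = R + 77 = 77 + R)
g = 164 (g = 112 + (77 - 25) = 112 + 52 = 164)
-g = -1*164 = -164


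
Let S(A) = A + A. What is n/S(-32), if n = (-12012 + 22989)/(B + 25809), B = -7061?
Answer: -10977/1199872 ≈ -0.0091485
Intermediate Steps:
S(A) = 2*A
n = 10977/18748 (n = (-12012 + 22989)/(-7061 + 25809) = 10977/18748 ≈ 0.58550)
n/S(-32) = 10977/(18748*((2*(-32)))) = (10977/18748)/(-64) = (10977/18748)*(-1/64) = -10977/1199872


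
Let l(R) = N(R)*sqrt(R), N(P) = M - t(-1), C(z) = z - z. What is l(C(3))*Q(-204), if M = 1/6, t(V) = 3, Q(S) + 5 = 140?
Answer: 0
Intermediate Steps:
C(z) = 0
Q(S) = 135 (Q(S) = -5 + 140 = 135)
M = 1/6 ≈ 0.16667
N(P) = -17/6 (N(P) = 1/6 - 1*3 = 1/6 - 3 = -17/6)
l(R) = -17*sqrt(R)/6
l(C(3))*Q(-204) = -17*sqrt(0)/6*135 = -17/6*0*135 = 0*135 = 0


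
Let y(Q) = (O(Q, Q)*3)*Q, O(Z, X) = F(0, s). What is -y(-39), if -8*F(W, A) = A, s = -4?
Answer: 117/2 ≈ 58.500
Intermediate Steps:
F(W, A) = -A/8
O(Z, X) = 1/2 (O(Z, X) = -1/8*(-4) = 1/2)
y(Q) = 3*Q/2 (y(Q) = ((1/2)*3)*Q = 3*Q/2)
-y(-39) = -3*(-39)/2 = -1*(-117/2) = 117/2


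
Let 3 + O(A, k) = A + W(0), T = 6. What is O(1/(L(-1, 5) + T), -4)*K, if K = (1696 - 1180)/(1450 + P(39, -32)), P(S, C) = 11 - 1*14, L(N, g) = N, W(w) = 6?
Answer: 8256/7235 ≈ 1.1411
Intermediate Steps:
P(S, C) = -3 (P(S, C) = 11 - 14 = -3)
O(A, k) = 3 + A (O(A, k) = -3 + (A + 6) = -3 + (6 + A) = 3 + A)
K = 516/1447 (K = (1696 - 1180)/(1450 - 3) = 516/1447 ≈ 0.35660)
O(1/(L(-1, 5) + T), -4)*K = (3 + 1/(-1 + 6))*(516/1447) = (3 + 1/5)*(516/1447) = (3 + ⅕)*(516/1447) = (16/5)*(516/1447) = 8256/7235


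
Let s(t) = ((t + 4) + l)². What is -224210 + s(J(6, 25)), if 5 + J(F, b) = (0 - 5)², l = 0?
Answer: -223634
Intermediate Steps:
J(F, b) = 20 (J(F, b) = -5 + (0 - 5)² = -5 + (-5)² = -5 + 25 = 20)
s(t) = (4 + t)² (s(t) = ((t + 4) + 0)² = ((4 + t) + 0)² = (4 + t)²)
-224210 + s(J(6, 25)) = -224210 + (4 + 20)² = -224210 + 24² = -224210 + 576 = -223634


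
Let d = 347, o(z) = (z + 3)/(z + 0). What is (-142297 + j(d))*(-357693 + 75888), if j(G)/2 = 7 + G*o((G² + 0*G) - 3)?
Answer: 2402128794434430/60203 ≈ 3.9900e+10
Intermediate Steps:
o(z) = (3 + z)/z
j(G) = 14 + 2*G³/(-3 + G²) (j(G) = 2*(7 + G*((3 + ((G² + 0*G) - 3))/((G² + 0*G) - 3))) = 2*(7 + G*((3 + ((G² + 0) - 3))/((G² + 0) - 3))) = 2*(7 + G*((3 + (G² - 3))/(G² - 3))) = 2*(7 + G*((3 + (-3 + G²))/(-3 + G²))) = 2*(7 + G*(G²/(-3 + G²))) = 2*(7 + G³/(-3 + G²)) = 14 + 2*G³/(-3 + G²))
(-142297 + j(d))*(-357693 + 75888) = (-142297 + 2*(-21 + 347³ + 7*347²)/(-3 + 347²))*(-357693 + 75888) = (-142297 + 2*(-21 + 41781923 + 7*120409)/(-3 + 120409))*(-281805) = (-142297 + 2*(-21 + 41781923 + 842863)/120406)*(-281805) = (-142297 + 2*(1/120406)*42624765)*(-281805) = (-142297 + 42624765/60203)*(-281805) = -8524081526/60203*(-281805) = 2402128794434430/60203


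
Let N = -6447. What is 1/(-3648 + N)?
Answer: -1/10095 ≈ -9.9059e-5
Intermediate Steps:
1/(-3648 + N) = 1/(-3648 - 6447) = 1/(-10095) = -1/10095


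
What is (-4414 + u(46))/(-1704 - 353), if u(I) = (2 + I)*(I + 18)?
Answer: 122/187 ≈ 0.65241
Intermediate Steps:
u(I) = (2 + I)*(18 + I)
(-4414 + u(46))/(-1704 - 353) = (-4414 + (36 + 46**2 + 20*46))/(-1704 - 353) = (-4414 + (36 + 2116 + 920))/(-2057) = (-4414 + 3072)*(-1/2057) = -1342*(-1/2057) = 122/187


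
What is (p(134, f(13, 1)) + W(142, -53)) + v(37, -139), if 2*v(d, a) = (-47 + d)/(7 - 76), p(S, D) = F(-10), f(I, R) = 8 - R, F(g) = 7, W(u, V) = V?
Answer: -3169/69 ≈ -45.928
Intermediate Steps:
p(S, D) = 7
v(d, a) = 47/138 - d/138 (v(d, a) = ((-47 + d)/(7 - 76))/2 = ((-47 + d)/(-69))/2 = ((-47 + d)*(-1/69))/2 = (47/69 - d/69)/2 = 47/138 - d/138)
(p(134, f(13, 1)) + W(142, -53)) + v(37, -139) = (7 - 53) + (47/138 - 1/138*37) = -46 + (47/138 - 37/138) = -46 + 5/69 = -3169/69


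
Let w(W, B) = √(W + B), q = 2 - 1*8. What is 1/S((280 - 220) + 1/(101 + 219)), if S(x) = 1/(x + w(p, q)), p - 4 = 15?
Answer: 19201/320 + √13 ≈ 63.609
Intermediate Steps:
p = 19 (p = 4 + 15 = 19)
q = -6 (q = 2 - 8 = -6)
w(W, B) = √(B + W)
S(x) = 1/(x + √13) (S(x) = 1/(x + √(-6 + 19)) = 1/(x + √13))
1/S((280 - 220) + 1/(101 + 219)) = 1/(1/(((280 - 220) + 1/(101 + 219)) + √13)) = 1/(1/((60 + 1/320) + √13)) = 1/(1/(19201/320 + √13)) = 19201/320 + √13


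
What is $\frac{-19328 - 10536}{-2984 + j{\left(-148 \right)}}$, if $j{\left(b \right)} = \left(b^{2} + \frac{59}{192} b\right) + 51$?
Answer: $- \frac{1433472}{908425} \approx -1.578$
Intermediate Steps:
$j{\left(b \right)} = 51 + b^{2} + \frac{59 b}{192}$ ($j{\left(b \right)} = \left(b^{2} + 59 \cdot \frac{1}{192} b\right) + 51 = \left(b^{2} + \frac{59 b}{192}\right) + 51 = 51 + b^{2} + \frac{59 b}{192}$)
$\frac{-19328 - 10536}{-2984 + j{\left(-148 \right)}} = \frac{-19328 - 10536}{-2984 + \left(51 + \left(-148\right)^{2} + \frac{59}{192} \left(-148\right)\right)} = - \frac{29864}{-2984 + \left(51 + 21904 - \frac{2183}{48}\right)} = - \frac{29864}{-2984 + \frac{1051657}{48}} = - \frac{29864}{\frac{908425}{48}} = \left(-29864\right) \frac{48}{908425} = - \frac{1433472}{908425}$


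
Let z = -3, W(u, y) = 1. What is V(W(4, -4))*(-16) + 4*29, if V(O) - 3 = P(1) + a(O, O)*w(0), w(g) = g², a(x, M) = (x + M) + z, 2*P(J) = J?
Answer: 60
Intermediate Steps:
P(J) = J/2
a(x, M) = -3 + M + x (a(x, M) = (x + M) - 3 = (M + x) - 3 = -3 + M + x)
V(O) = 7/2 (V(O) = 3 + ((½)*1 + (-3 + O + O)*0²) = 3 + (½ + (-3 + 2*O)*0) = 3 + (½ + 0) = 3 + ½ = 7/2)
V(W(4, -4))*(-16) + 4*29 = (7/2)*(-16) + 4*29 = -56 + 116 = 60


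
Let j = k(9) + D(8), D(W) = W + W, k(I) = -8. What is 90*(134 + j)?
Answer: 12780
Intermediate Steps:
D(W) = 2*W
j = 8 (j = -8 + 2*8 = -8 + 16 = 8)
90*(134 + j) = 90*(134 + 8) = 90*142 = 12780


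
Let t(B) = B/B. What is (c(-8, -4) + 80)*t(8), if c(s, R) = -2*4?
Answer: 72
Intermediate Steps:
t(B) = 1
c(s, R) = -8
(c(-8, -4) + 80)*t(8) = (-8 + 80)*1 = 72*1 = 72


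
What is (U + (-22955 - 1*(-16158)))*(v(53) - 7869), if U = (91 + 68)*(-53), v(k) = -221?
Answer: 123162160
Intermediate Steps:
U = -8427 (U = 159*(-53) = -8427)
(U + (-22955 - 1*(-16158)))*(v(53) - 7869) = (-8427 + (-22955 - 1*(-16158)))*(-221 - 7869) = (-8427 + (-22955 + 16158))*(-8090) = (-8427 - 6797)*(-8090) = -15224*(-8090) = 123162160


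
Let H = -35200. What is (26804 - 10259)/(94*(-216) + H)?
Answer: -16545/55504 ≈ -0.29809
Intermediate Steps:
(26804 - 10259)/(94*(-216) + H) = (26804 - 10259)/(94*(-216) - 35200) = 16545/(-20304 - 35200) = 16545/(-55504) = 16545*(-1/55504) = -16545/55504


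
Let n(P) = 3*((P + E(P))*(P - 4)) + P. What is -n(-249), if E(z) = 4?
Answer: -185706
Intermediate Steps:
n(P) = P + 3*(-4 + P)*(4 + P) (n(P) = 3*((P + 4)*(P - 4)) + P = 3*((4 + P)*(-4 + P)) + P = 3*((-4 + P)*(4 + P)) + P = 3*(-4 + P)*(4 + P) + P = P + 3*(-4 + P)*(4 + P))
-n(-249) = -(-48 - 249 + 3*(-249)**2) = -(-48 - 249 + 3*62001) = -(-48 - 249 + 186003) = -1*185706 = -185706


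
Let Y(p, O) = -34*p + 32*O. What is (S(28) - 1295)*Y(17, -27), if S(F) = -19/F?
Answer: 3736737/2 ≈ 1.8684e+6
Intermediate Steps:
(S(28) - 1295)*Y(17, -27) = (-19/28 - 1295)*(-34*17 + 32*(-27)) = (-19*1/28 - 1295)*(-578 - 864) = (-19/28 - 1295)*(-1442) = -36279/28*(-1442) = 3736737/2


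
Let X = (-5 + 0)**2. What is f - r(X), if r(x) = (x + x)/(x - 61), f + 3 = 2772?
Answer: 49867/18 ≈ 2770.4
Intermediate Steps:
f = 2769 (f = -3 + 2772 = 2769)
X = 25 (X = (-5)**2 = 25)
r(x) = 2*x/(-61 + x) (r(x) = (2*x)/(-61 + x) = 2*x/(-61 + x))
f - r(X) = 2769 - 2*25/(-61 + 25) = 2769 - 2*25/(-36) = 2769 - 2*25*(-1)/36 = 2769 - 1*(-25/18) = 2769 + 25/18 = 49867/18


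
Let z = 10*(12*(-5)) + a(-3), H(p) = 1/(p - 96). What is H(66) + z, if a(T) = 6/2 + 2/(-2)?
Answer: -17941/30 ≈ -598.03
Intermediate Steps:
a(T) = 2 (a(T) = 6*(1/2) + 2*(-1/2) = 3 - 1 = 2)
H(p) = 1/(-96 + p)
z = -598 (z = 10*(12*(-5)) + 2 = 10*(-60) + 2 = -600 + 2 = -598)
H(66) + z = 1/(-96 + 66) - 598 = 1/(-30) - 598 = -1/30 - 598 = -17941/30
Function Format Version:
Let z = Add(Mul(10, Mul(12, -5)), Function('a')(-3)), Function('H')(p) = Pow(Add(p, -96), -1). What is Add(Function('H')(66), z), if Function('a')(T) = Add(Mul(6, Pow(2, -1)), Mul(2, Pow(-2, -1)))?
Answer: Rational(-17941, 30) ≈ -598.03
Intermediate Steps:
Function('a')(T) = 2 (Function('a')(T) = Add(Mul(6, Rational(1, 2)), Mul(2, Rational(-1, 2))) = Add(3, -1) = 2)
Function('H')(p) = Pow(Add(-96, p), -1)
z = -598 (z = Add(Mul(10, Mul(12, -5)), 2) = Add(Mul(10, -60), 2) = Add(-600, 2) = -598)
Add(Function('H')(66), z) = Add(Pow(Add(-96, 66), -1), -598) = Add(Pow(-30, -1), -598) = Add(Rational(-1, 30), -598) = Rational(-17941, 30)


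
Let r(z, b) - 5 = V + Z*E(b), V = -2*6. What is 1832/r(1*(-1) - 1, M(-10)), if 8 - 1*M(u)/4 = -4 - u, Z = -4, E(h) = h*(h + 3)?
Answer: -1832/359 ≈ -5.1031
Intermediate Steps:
V = -12
E(h) = h*(3 + h)
M(u) = 48 + 4*u (M(u) = 32 - 4*(-4 - u) = 32 + (16 + 4*u) = 48 + 4*u)
r(z, b) = -7 - 4*b*(3 + b) (r(z, b) = 5 + (-12 - 4*b*(3 + b)) = -7 - 4*b*(3 + b))
1832/r(1*(-1) - 1, M(-10)) = 1832/(-7 - 4*(48 + 4*(-10))*(3 + (48 + 4*(-10)))) = 1832/(-7 - 4*(48 - 40)*(3 + (48 - 40))) = 1832/(-7 - 4*8*(3 + 8)) = 1832/(-7 - 4*8*11) = 1832/(-7 - 352) = 1832/(-359) = 1832*(-1/359) = -1832/359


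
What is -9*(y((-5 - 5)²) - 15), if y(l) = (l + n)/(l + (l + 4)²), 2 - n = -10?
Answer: 368163/2729 ≈ 134.91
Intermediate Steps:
n = 12 (n = 2 - 1*(-10) = 2 + 10 = 12)
y(l) = (12 + l)/(l + (4 + l)²) (y(l) = (l + 12)/(l + (l + 4)²) = (12 + l)/(l + (4 + l)²))
-9*(y((-5 - 5)²) - 15) = -9*((12 + (-5 - 5)²)/((-5 - 5)² + (4 + (-5 - 5)²)²) - 15) = -9*((12 + (-10)²)/((-10)² + (4 + (-10)²)²) - 15) = -9*((12 + 100)/(100 + (4 + 100)²) - 15) = -9*(112/(100 + 104²) - 15) = -9*(112/(100 + 10816) - 15) = -9*(112/10916 - 15) = -9*((1/10916)*112 - 15) = -9*(28/2729 - 15) = -9*(-40907/2729) = 368163/2729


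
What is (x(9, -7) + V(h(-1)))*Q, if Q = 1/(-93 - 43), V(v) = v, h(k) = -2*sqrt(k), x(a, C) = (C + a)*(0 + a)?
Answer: -9/68 + I/68 ≈ -0.13235 + 0.014706*I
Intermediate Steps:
x(a, C) = a*(C + a) (x(a, C) = (C + a)*a = a*(C + a))
Q = -1/136 (Q = 1/(-136) = -1/136 ≈ -0.0073529)
(x(9, -7) + V(h(-1)))*Q = (9*(-7 + 9) - 2*I)*(-1/136) = (9*2 - 2*I)*(-1/136) = (18 - 2*I)*(-1/136) = -9/68 + I/68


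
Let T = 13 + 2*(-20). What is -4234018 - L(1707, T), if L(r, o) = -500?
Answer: -4233518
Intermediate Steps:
T = -27 (T = 13 - 40 = -27)
-4234018 - L(1707, T) = -4234018 - 1*(-500) = -4234018 + 500 = -4233518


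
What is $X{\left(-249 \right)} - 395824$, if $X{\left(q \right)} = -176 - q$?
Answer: $-395751$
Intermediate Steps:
$X{\left(-249 \right)} - 395824 = \left(-176 - -249\right) - 395824 = \left(-176 + 249\right) - 395824 = 73 - 395824 = -395751$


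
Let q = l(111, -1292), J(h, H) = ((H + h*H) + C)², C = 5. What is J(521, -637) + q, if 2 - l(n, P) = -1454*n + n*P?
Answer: 110562539889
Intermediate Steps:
l(n, P) = 2 + 1454*n - P*n (l(n, P) = 2 - (-1454*n + n*P) = 2 - (-1454*n + P*n) = 2 + (1454*n - P*n) = 2 + 1454*n - P*n)
J(h, H) = (5 + H + H*h)² (J(h, H) = ((H + h*H) + 5)² = ((H + H*h) + 5)² = (5 + H + H*h)²)
q = 304808 (q = 2 + 1454*111 - 1*(-1292)*111 = 2 + 161394 + 143412 = 304808)
J(521, -637) + q = (5 - 637 - 637*521)² + 304808 = (5 - 637 - 331877)² + 304808 = (-332509)² + 304808 = 110562235081 + 304808 = 110562539889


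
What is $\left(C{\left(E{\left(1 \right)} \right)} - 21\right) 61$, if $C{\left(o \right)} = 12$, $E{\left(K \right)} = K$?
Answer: $-549$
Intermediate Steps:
$\left(C{\left(E{\left(1 \right)} \right)} - 21\right) 61 = \left(12 - 21\right) 61 = \left(-9\right) 61 = -549$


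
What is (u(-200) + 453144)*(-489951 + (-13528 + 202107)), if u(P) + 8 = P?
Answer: -136502228192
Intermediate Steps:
u(P) = -8 + P
(u(-200) + 453144)*(-489951 + (-13528 + 202107)) = ((-8 - 200) + 453144)*(-489951 + (-13528 + 202107)) = (-208 + 453144)*(-489951 + 188579) = 452936*(-301372) = -136502228192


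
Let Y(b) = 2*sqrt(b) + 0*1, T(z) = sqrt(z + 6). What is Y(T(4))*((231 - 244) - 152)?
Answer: -330*10**(1/4) ≈ -586.83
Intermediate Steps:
T(z) = sqrt(6 + z)
Y(b) = 2*sqrt(b) (Y(b) = 2*sqrt(b) + 0 = 2*sqrt(b))
Y(T(4))*((231 - 244) - 152) = (2*sqrt(sqrt(6 + 4)))*((231 - 244) - 152) = (2*sqrt(sqrt(10)))*(-13 - 152) = (2*10**(1/4))*(-165) = -330*10**(1/4)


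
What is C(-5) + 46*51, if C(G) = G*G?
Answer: 2371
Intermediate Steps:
C(G) = G²
C(-5) + 46*51 = (-5)² + 46*51 = 25 + 2346 = 2371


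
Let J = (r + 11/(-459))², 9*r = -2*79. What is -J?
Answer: -65108761/210681 ≈ -309.04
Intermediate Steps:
r = -158/9 (r = (-2*79)/9 = (⅑)*(-158) = -158/9 ≈ -17.556)
J = 65108761/210681 (J = (-158/9 + 11/(-459))² = (-158/9 + 11*(-1/459))² = (-158/9 - 11/459)² = (-8069/459)² = 65108761/210681 ≈ 309.04)
-J = -1*65108761/210681 = -65108761/210681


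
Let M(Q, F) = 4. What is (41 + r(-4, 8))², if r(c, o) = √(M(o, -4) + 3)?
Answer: (41 + √7)² ≈ 1905.0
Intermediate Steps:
r(c, o) = √7 (r(c, o) = √(4 + 3) = √7)
(41 + r(-4, 8))² = (41 + √7)²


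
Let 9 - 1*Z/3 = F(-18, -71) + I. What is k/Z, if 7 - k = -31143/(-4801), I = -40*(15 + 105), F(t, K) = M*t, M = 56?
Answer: 352/11968893 ≈ 2.9410e-5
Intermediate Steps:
F(t, K) = 56*t
I = -4800 (I = -40*120 = -4800)
Z = 17451 (Z = 27 - 3*(56*(-18) - 4800) = 27 - 3*(-1008 - 4800) = 27 - 3*(-5808) = 27 + 17424 = 17451)
k = 2464/4801 (k = 7 - (-31143)/(-4801) = 7 - (-31143)*(-1)/4801 = 7 - 1*31143/4801 = 7 - 31143/4801 = 2464/4801 ≈ 0.51323)
k/Z = (2464/4801)/17451 = (2464/4801)*(1/17451) = 352/11968893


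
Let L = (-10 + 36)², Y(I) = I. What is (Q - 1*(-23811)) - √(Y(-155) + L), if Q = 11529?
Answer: 35340 - √521 ≈ 35317.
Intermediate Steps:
L = 676 (L = 26² = 676)
(Q - 1*(-23811)) - √(Y(-155) + L) = (11529 - 1*(-23811)) - √(-155 + 676) = (11529 + 23811) - √521 = 35340 - √521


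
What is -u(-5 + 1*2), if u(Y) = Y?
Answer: 3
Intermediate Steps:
-u(-5 + 1*2) = -(-5 + 1*2) = -(-5 + 2) = -1*(-3) = 3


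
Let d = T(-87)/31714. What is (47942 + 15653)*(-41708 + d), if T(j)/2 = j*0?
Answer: -2652420260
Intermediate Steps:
T(j) = 0 (T(j) = 2*(j*0) = 2*0 = 0)
d = 0 (d = 0/31714 = 0*(1/31714) = 0)
(47942 + 15653)*(-41708 + d) = (47942 + 15653)*(-41708 + 0) = 63595*(-41708) = -2652420260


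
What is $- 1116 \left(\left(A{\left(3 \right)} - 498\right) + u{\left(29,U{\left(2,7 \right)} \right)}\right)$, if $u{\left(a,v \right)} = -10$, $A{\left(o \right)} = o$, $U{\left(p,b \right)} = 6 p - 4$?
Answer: $563580$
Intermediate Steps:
$U{\left(p,b \right)} = -4 + 6 p$
$- 1116 \left(\left(A{\left(3 \right)} - 498\right) + u{\left(29,U{\left(2,7 \right)} \right)}\right) = - 1116 \left(\left(3 - 498\right) - 10\right) = - 1116 \left(-495 - 10\right) = \left(-1116\right) \left(-505\right) = 563580$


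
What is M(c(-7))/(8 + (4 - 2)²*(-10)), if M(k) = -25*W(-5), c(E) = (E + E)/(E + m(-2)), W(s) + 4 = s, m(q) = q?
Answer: -225/32 ≈ -7.0313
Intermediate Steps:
W(s) = -4 + s
c(E) = 2*E/(-2 + E) (c(E) = (E + E)/(E - 2) = (2*E)/(-2 + E) = 2*E/(-2 + E))
M(k) = 225 (M(k) = -25*(-4 - 5) = -25*(-9) = 225)
M(c(-7))/(8 + (4 - 2)²*(-10)) = 225/(8 + (4 - 2)²*(-10)) = 225/(8 + 2²*(-10)) = 225/(8 + 4*(-10)) = 225/(8 - 40) = 225/(-32) = 225*(-1/32) = -225/32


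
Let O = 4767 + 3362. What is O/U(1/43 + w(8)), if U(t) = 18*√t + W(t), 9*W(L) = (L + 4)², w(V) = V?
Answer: -36157436348121/648427279739 + 942323483574*√14835/648427279739 ≈ 121.24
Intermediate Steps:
W(L) = (4 + L)²/9 (W(L) = (L + 4)²/9 = (4 + L)²/9)
O = 8129
U(t) = 18*√t + (4 + t)²/9
O/U(1/43 + w(8)) = 8129/(18*√(1/43 + 8) + (4 + (1/43 + 8))²/9) = 8129/(18*√(345/43) + (4 + 345/43)²/9) = 8129/(18*(√14835/43) + (517/43)²/9) = 8129/(18*√14835/43 + (⅑)*(267289/1849)) = 8129/(18*√14835/43 + 267289/16641) = 8129/(267289/16641 + 18*√14835/43)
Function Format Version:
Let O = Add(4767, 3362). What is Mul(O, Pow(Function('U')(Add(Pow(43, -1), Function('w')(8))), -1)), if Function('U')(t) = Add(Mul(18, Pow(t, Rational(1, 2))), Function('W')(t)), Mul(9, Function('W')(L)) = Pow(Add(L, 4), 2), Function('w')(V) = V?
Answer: Add(Rational(-36157436348121, 648427279739), Mul(Rational(942323483574, 648427279739), Pow(14835, Rational(1, 2)))) ≈ 121.24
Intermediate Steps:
Function('W')(L) = Mul(Rational(1, 9), Pow(Add(4, L), 2)) (Function('W')(L) = Mul(Rational(1, 9), Pow(Add(L, 4), 2)) = Mul(Rational(1, 9), Pow(Add(4, L), 2)))
O = 8129
Function('U')(t) = Add(Mul(18, Pow(t, Rational(1, 2))), Mul(Rational(1, 9), Pow(Add(4, t), 2)))
Mul(O, Pow(Function('U')(Add(Pow(43, -1), Function('w')(8))), -1)) = Mul(8129, Pow(Add(Mul(18, Pow(Add(Pow(43, -1), 8), Rational(1, 2))), Mul(Rational(1, 9), Pow(Add(4, Add(Pow(43, -1), 8)), 2))), -1)) = Mul(8129, Pow(Add(Mul(18, Pow(Add(Rational(1, 43), 8), Rational(1, 2))), Mul(Rational(1, 9), Pow(Add(4, Add(Rational(1, 43), 8)), 2))), -1)) = Mul(8129, Pow(Add(Mul(18, Pow(Rational(345, 43), Rational(1, 2))), Mul(Rational(1, 9), Pow(Add(4, Rational(345, 43)), 2))), -1)) = Mul(8129, Pow(Add(Mul(18, Mul(Rational(1, 43), Pow(14835, Rational(1, 2)))), Mul(Rational(1, 9), Pow(Rational(517, 43), 2))), -1)) = Mul(8129, Pow(Add(Mul(Rational(18, 43), Pow(14835, Rational(1, 2))), Mul(Rational(1, 9), Rational(267289, 1849))), -1)) = Mul(8129, Pow(Add(Mul(Rational(18, 43), Pow(14835, Rational(1, 2))), Rational(267289, 16641)), -1)) = Mul(8129, Pow(Add(Rational(267289, 16641), Mul(Rational(18, 43), Pow(14835, Rational(1, 2)))), -1))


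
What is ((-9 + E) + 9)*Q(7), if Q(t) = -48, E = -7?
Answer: 336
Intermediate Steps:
((-9 + E) + 9)*Q(7) = ((-9 - 7) + 9)*(-48) = (-16 + 9)*(-48) = -7*(-48) = 336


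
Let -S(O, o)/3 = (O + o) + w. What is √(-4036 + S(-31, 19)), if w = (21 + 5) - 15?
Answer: I*√4033 ≈ 63.506*I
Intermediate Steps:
w = 11 (w = 26 - 15 = 11)
S(O, o) = -33 - 3*O - 3*o (S(O, o) = -3*((O + o) + 11) = -3*(11 + O + o) = -33 - 3*O - 3*o)
√(-4036 + S(-31, 19)) = √(-4036 + (-33 - 3*(-31) - 3*19)) = √(-4036 + (-33 + 93 - 57)) = √(-4036 + 3) = √(-4033) = I*√4033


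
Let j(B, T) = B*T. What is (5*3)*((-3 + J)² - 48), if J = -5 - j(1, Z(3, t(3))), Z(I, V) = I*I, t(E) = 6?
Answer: 3615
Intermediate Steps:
Z(I, V) = I²
J = -14 (J = -5 - 3² = -5 - 9 = -14)
(5*3)*((-3 + J)² - 48) = (5*3)*((-3 - 14)² - 48) = 15*((-17)² - 48) = 15*(289 - 48) = 15*241 = 3615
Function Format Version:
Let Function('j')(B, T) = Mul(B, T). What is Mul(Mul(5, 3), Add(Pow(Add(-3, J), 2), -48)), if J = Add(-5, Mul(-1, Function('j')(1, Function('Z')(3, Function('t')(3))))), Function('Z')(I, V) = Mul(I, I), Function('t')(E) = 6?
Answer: 3615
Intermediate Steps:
Function('Z')(I, V) = Pow(I, 2)
J = -14 (J = Add(-5, Mul(-1, Mul(1, Pow(3, 2)))) = Add(-5, Mul(-1, Mul(1, 9))) = Add(-5, Mul(-1, 9)) = Add(-5, -9) = -14)
Mul(Mul(5, 3), Add(Pow(Add(-3, J), 2), -48)) = Mul(Mul(5, 3), Add(Pow(Add(-3, -14), 2), -48)) = Mul(15, Add(Pow(-17, 2), -48)) = Mul(15, Add(289, -48)) = Mul(15, 241) = 3615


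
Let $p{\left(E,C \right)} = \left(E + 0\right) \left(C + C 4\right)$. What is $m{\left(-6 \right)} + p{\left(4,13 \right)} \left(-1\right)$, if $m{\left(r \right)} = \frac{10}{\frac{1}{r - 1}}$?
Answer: $-330$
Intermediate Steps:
$p{\left(E,C \right)} = 5 C E$ ($p{\left(E,C \right)} = E \left(C + 4 C\right) = E 5 C = 5 C E$)
$m{\left(r \right)} = -10 + 10 r$ ($m{\left(r \right)} = \frac{10}{\frac{1}{-1 + r}} = 10 \left(-1 + r\right) = -10 + 10 r$)
$m{\left(-6 \right)} + p{\left(4,13 \right)} \left(-1\right) = \left(-10 + 10 \left(-6\right)\right) + 5 \cdot 13 \cdot 4 \left(-1\right) = \left(-10 - 60\right) + 260 \left(-1\right) = -70 - 260 = -330$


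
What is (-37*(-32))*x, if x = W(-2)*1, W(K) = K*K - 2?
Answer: 2368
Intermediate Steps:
W(K) = -2 + K**2 (W(K) = K**2 - 2 = -2 + K**2)
x = 2 (x = (-2 + (-2)**2)*1 = (-2 + 4)*1 = 2*1 = 2)
(-37*(-32))*x = -37*(-32)*2 = 1184*2 = 2368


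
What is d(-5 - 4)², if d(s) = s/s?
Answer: 1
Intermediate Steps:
d(s) = 1
d(-5 - 4)² = 1² = 1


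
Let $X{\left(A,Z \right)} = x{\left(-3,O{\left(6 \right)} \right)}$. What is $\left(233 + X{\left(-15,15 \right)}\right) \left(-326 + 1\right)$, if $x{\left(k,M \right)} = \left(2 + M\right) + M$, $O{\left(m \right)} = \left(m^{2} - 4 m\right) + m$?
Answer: $-88075$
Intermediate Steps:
$O{\left(m \right)} = m^{2} - 3 m$
$x{\left(k,M \right)} = 2 + 2 M$
$X{\left(A,Z \right)} = 38$ ($X{\left(A,Z \right)} = 2 + 2 \cdot 6 \left(-3 + 6\right) = 2 + 2 \cdot 6 \cdot 3 = 2 + 2 \cdot 18 = 2 + 36 = 38$)
$\left(233 + X{\left(-15,15 \right)}\right) \left(-326 + 1\right) = \left(233 + 38\right) \left(-326 + 1\right) = 271 \left(-325\right) = -88075$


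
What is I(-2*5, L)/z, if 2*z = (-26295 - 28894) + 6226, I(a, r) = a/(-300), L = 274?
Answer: -1/734445 ≈ -1.3616e-6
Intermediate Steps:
I(a, r) = -a/300 (I(a, r) = a*(-1/300) = -a/300)
z = -48963/2 (z = ((-26295 - 28894) + 6226)/2 = (-55189 + 6226)/2 = (1/2)*(-48963) = -48963/2 ≈ -24482.)
I(-2*5, L)/z = (-(-1)*5/150)/(-48963/2) = -1/300*(-10)*(-2/48963) = (1/30)*(-2/48963) = -1/734445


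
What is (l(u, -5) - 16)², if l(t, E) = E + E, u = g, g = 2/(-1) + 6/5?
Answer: 676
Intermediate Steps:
g = -⅘ (g = 2*(-1) + 6*(⅕) = -2 + 6/5 = -⅘ ≈ -0.80000)
u = -⅘ ≈ -0.80000
l(t, E) = 2*E
(l(u, -5) - 16)² = (2*(-5) - 16)² = (-10 - 16)² = (-26)² = 676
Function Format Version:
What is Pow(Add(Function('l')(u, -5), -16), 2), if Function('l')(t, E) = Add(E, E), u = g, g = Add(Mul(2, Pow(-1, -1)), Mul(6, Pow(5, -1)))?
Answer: 676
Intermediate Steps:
g = Rational(-4, 5) (g = Add(Mul(2, -1), Mul(6, Rational(1, 5))) = Add(-2, Rational(6, 5)) = Rational(-4, 5) ≈ -0.80000)
u = Rational(-4, 5) ≈ -0.80000
Function('l')(t, E) = Mul(2, E)
Pow(Add(Function('l')(u, -5), -16), 2) = Pow(Add(Mul(2, -5), -16), 2) = Pow(Add(-10, -16), 2) = Pow(-26, 2) = 676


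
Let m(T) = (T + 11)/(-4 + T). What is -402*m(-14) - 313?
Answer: -380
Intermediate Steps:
m(T) = (11 + T)/(-4 + T)
-402*m(-14) - 313 = -402*(11 - 14)/(-4 - 14) - 313 = -402*(-3)/(-18) - 313 = -(-67)*(-3)/3 - 313 = -402*⅙ - 313 = -67 - 313 = -380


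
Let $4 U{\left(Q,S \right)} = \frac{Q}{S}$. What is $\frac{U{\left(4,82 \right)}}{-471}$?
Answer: $- \frac{1}{38622} \approx -2.5892 \cdot 10^{-5}$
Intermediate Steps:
$U{\left(Q,S \right)} = \frac{Q}{4 S}$ ($U{\left(Q,S \right)} = \frac{Q \frac{1}{S}}{4} = \frac{Q}{4 S}$)
$\frac{U{\left(4,82 \right)}}{-471} = \frac{\frac{1}{4} \cdot 4 \cdot \frac{1}{82}}{-471} = \frac{1}{4} \cdot 4 \cdot \frac{1}{82} \left(- \frac{1}{471}\right) = \frac{1}{82} \left(- \frac{1}{471}\right) = - \frac{1}{38622}$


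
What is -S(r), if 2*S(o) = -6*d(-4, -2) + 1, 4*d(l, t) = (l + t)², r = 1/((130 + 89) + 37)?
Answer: 53/2 ≈ 26.500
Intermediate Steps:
r = 1/256 (r = 1/(219 + 37) = 1/256 ≈ 0.0039063)
d(l, t) = (l + t)²/4
S(o) = -53/2 (S(o) = (-3*(-4 - 2)²/2 + 1)/2 = (-3*(-6)²/2 + 1)/2 = (-3*36/2 + 1)/2 = (-6*9 + 1)/2 = (-54 + 1)/2 = (½)*(-53) = -53/2)
-S(r) = -1*(-53/2) = 53/2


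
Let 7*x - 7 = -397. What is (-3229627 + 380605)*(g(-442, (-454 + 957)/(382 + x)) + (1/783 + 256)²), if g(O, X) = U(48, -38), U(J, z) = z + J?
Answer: -12721178417485978/68121 ≈ -1.8674e+11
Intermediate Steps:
x = -390/7 (x = 1 + (⅐)*(-397) = 1 - 397/7 = -390/7 ≈ -55.714)
U(J, z) = J + z
g(O, X) = 10 (g(O, X) = 48 - 38 = 10)
(-3229627 + 380605)*(g(-442, (-454 + 957)/(382 + x)) + (1/783 + 256)²) = (-3229627 + 380605)*(10 + (1/783 + 256)²) = -2849022*(10 + (1/783 + 256)²) = -2849022*(10 + (200449/783)²) = -2849022*(10 + 40179801601/613089) = -2849022*40185932491/613089 = -12721178417485978/68121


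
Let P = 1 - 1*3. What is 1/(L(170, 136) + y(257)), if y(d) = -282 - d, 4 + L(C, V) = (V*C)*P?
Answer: -1/46783 ≈ -2.1375e-5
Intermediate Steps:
P = -2 (P = 1 - 3 = -2)
L(C, V) = -4 - 2*C*V (L(C, V) = -4 + (V*C)*(-2) = -4 + (C*V)*(-2) = -4 - 2*C*V)
1/(L(170, 136) + y(257)) = 1/((-4 - 2*170*136) + (-282 - 1*257)) = 1/((-4 - 46240) + (-282 - 257)) = 1/(-46244 - 539) = 1/(-46783) = -1/46783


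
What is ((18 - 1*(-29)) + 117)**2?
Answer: 26896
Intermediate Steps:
((18 - 1*(-29)) + 117)**2 = ((18 + 29) + 117)**2 = (47 + 117)**2 = 164**2 = 26896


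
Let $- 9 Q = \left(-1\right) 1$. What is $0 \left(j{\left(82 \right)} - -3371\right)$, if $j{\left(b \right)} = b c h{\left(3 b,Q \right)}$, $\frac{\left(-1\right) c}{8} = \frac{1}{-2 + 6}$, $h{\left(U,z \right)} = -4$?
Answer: $0$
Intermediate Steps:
$Q = \frac{1}{9}$ ($Q = - \frac{\left(-1\right) 1}{9} = \left(- \frac{1}{9}\right) \left(-1\right) = \frac{1}{9} \approx 0.11111$)
$c = -2$ ($c = - \frac{8}{-2 + 6} = - \frac{8}{4} = \left(-8\right) \frac{1}{4} = -2$)
$j{\left(b \right)} = 8 b$ ($j{\left(b \right)} = b \left(-2\right) \left(-4\right) = - 2 b \left(-4\right) = 8 b$)
$0 \left(j{\left(82 \right)} - -3371\right) = 0 \left(8 \cdot 82 - -3371\right) = 0 \left(656 + 3371\right) = 0 \cdot 4027 = 0$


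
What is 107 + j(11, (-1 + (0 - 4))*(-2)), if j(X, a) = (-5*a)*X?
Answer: -443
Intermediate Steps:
j(X, a) = -5*X*a
107 + j(11, (-1 + (0 - 4))*(-2)) = 107 - 5*11*(-1 + (0 - 4))*(-2) = 107 - 5*11*(-1 - 4)*(-2) = 107 - 5*11*(-5*(-2)) = 107 - 5*11*10 = 107 - 550 = -443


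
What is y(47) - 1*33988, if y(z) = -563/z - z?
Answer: -1600208/47 ≈ -34047.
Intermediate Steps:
y(z) = -z - 563/z
y(47) - 1*33988 = (-1*47 - 563/47) - 1*33988 = (-47 - 563*1/47) - 33988 = (-47 - 563/47) - 33988 = -2772/47 - 33988 = -1600208/47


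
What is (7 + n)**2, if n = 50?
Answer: 3249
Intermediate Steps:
(7 + n)**2 = (7 + 50)**2 = 57**2 = 3249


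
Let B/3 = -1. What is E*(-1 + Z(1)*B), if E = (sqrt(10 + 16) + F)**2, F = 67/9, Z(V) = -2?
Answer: 32975/81 + 670*sqrt(26)/9 ≈ 786.69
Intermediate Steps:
B = -3 (B = 3*(-1) = -3)
F = 67/9 (F = 67*(1/9) = 67/9 ≈ 7.4444)
E = (67/9 + sqrt(26))**2 (E = (sqrt(10 + 16) + 67/9)**2 = (sqrt(26) + 67/9)**2 = (67/9 + sqrt(26))**2 ≈ 157.34)
E*(-1 + Z(1)*B) = (6595/81 + 134*sqrt(26)/9)*(-1 - 2*(-3)) = (6595/81 + 134*sqrt(26)/9)*(-1 + 6) = (6595/81 + 134*sqrt(26)/9)*5 = 32975/81 + 670*sqrt(26)/9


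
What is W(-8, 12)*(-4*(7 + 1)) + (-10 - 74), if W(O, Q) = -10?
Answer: 236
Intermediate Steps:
W(-8, 12)*(-4*(7 + 1)) + (-10 - 74) = -(-40)*(7 + 1) + (-10 - 74) = -(-40)*8 - 84 = -10*(-32) - 84 = 320 - 84 = 236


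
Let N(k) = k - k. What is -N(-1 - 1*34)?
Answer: 0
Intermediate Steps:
N(k) = 0
-N(-1 - 1*34) = -1*0 = 0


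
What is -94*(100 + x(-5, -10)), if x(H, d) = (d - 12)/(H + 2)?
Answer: -30268/3 ≈ -10089.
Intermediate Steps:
x(H, d) = (-12 + d)/(2 + H)
-94*(100 + x(-5, -10)) = -94*(100 + (-12 - 10)/(2 - 5)) = -94*(100 - 22/(-3)) = -94*(100 - 1/3*(-22)) = -94*(100 + 22/3) = -94*322/3 = -30268/3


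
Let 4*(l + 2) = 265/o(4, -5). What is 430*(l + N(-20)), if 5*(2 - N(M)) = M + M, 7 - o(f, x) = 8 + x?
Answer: 84495/8 ≈ 10562.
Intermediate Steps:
o(f, x) = -1 - x (o(f, x) = 7 - (8 + x) = 7 + (-8 - x) = -1 - x)
N(M) = 2 - 2*M/5 (N(M) = 2 - (M + M)/5 = 2 - 2*M/5)
l = 233/16 (l = -2 + (265/(-1 - 1*(-5)))/4 = -2 + (265/(-1 + 5))/4 = -2 + (265/4)/4 = -2 + (265*(1/4))/4 = -2 + (1/4)*(265/4) = -2 + 265/16 = 233/16 ≈ 14.563)
430*(l + N(-20)) = 430*(233/16 + (2 - 2/5*(-20))) = 430*(233/16 + (2 + 8)) = 430*(233/16 + 10) = 430*(393/16) = 84495/8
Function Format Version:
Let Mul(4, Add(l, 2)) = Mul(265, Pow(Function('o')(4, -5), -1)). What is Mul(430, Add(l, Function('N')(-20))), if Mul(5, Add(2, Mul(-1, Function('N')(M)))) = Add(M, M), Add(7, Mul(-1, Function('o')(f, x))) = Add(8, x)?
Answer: Rational(84495, 8) ≈ 10562.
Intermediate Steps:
Function('o')(f, x) = Add(-1, Mul(-1, x)) (Function('o')(f, x) = Add(7, Mul(-1, Add(8, x))) = Add(7, Add(-8, Mul(-1, x))) = Add(-1, Mul(-1, x)))
Function('N')(M) = Add(2, Mul(Rational(-2, 5), M)) (Function('N')(M) = Add(2, Mul(Rational(-1, 5), Add(M, M))) = Add(2, Mul(Rational(-1, 5), Mul(2, M))) = Add(2, Mul(Rational(-2, 5), M)))
l = Rational(233, 16) (l = Add(-2, Mul(Rational(1, 4), Mul(265, Pow(Add(-1, Mul(-1, -5)), -1)))) = Add(-2, Mul(Rational(1, 4), Mul(265, Pow(Add(-1, 5), -1)))) = Add(-2, Mul(Rational(1, 4), Mul(265, Pow(4, -1)))) = Add(-2, Mul(Rational(1, 4), Mul(265, Rational(1, 4)))) = Add(-2, Mul(Rational(1, 4), Rational(265, 4))) = Add(-2, Rational(265, 16)) = Rational(233, 16) ≈ 14.563)
Mul(430, Add(l, Function('N')(-20))) = Mul(430, Add(Rational(233, 16), Add(2, Mul(Rational(-2, 5), -20)))) = Mul(430, Add(Rational(233, 16), Add(2, 8))) = Mul(430, Add(Rational(233, 16), 10)) = Mul(430, Rational(393, 16)) = Rational(84495, 8)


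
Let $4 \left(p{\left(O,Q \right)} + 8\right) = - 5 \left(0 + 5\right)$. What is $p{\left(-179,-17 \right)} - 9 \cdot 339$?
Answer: $- \frac{12261}{4} \approx -3065.3$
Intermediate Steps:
$p{\left(O,Q \right)} = - \frac{57}{4}$ ($p{\left(O,Q \right)} = -8 + \frac{\left(-5\right) \left(0 + 5\right)}{4} = -8 + \frac{\left(-5\right) 5}{4} = -8 + \frac{1}{4} \left(-25\right) = -8 - \frac{25}{4} = - \frac{57}{4}$)
$p{\left(-179,-17 \right)} - 9 \cdot 339 = - \frac{57}{4} - 9 \cdot 339 = - \frac{57}{4} - 3051 = - \frac{12261}{4}$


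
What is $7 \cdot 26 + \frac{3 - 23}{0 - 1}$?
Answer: $202$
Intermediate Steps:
$7 \cdot 26 + \frac{3 - 23}{0 - 1} = 182 - \frac{20}{-1} = 182 - -20 = 182 + 20 = 202$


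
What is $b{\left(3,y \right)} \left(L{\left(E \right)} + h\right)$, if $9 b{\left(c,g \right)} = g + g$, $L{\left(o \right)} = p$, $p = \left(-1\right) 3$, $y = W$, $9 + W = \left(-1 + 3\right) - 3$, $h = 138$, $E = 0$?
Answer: $-300$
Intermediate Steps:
$W = -10$ ($W = -9 + \left(\left(-1 + 3\right) - 3\right) = -9 + \left(2 - 3\right) = -9 - 1 = -10$)
$y = -10$
$p = -3$
$L{\left(o \right)} = -3$
$b{\left(c,g \right)} = \frac{2 g}{9}$ ($b{\left(c,g \right)} = \frac{g + g}{9} = \frac{2 g}{9}$)
$b{\left(3,y \right)} \left(L{\left(E \right)} + h\right) = \frac{2}{9} \left(-10\right) \left(-3 + 138\right) = \left(- \frac{20}{9}\right) 135 = -300$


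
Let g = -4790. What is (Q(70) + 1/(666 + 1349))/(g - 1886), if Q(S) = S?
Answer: -141051/13452140 ≈ -0.010485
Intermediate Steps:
(Q(70) + 1/(666 + 1349))/(g - 1886) = (70 + 1/(666 + 1349))/(-4790 - 1886) = (70 + 1/2015)/(-6676) = (70 + 1/2015)*(-1/6676) = (141051/2015)*(-1/6676) = -141051/13452140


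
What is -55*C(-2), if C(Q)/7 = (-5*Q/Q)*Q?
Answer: -3850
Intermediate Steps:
C(Q) = -35*Q (C(Q) = 7*((-5*Q/Q)*Q) = 7*((-5*1)*Q) = 7*(-5*Q) = -35*Q)
-55*C(-2) = -(-1925)*(-2) = -55*70 = -3850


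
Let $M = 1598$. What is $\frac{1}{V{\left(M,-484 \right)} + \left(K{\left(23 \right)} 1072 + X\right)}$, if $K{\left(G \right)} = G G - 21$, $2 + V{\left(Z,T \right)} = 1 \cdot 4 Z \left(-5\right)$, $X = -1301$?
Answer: $\frac{1}{511313} \approx 1.9557 \cdot 10^{-6}$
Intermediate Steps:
$V{\left(Z,T \right)} = -2 - 20 Z$ ($V{\left(Z,T \right)} = -2 + 1 \cdot 4 Z \left(-5\right) = -2 + 4 Z \left(-5\right) = -2 - 20 Z$)
$K{\left(G \right)} = -21 + G^{2}$ ($K{\left(G \right)} = G^{2} - 21 = -21 + G^{2}$)
$\frac{1}{V{\left(M,-484 \right)} + \left(K{\left(23 \right)} 1072 + X\right)} = \frac{1}{\left(-2 - 31960\right) - \left(1301 - \left(-21 + 23^{2}\right) 1072\right)} = \frac{1}{\left(-2 - 31960\right) - \left(1301 - \left(-21 + 529\right) 1072\right)} = \frac{1}{-31962 + \left(508 \cdot 1072 - 1301\right)} = \frac{1}{-31962 + \left(544576 - 1301\right)} = \frac{1}{-31962 + 543275} = \frac{1}{511313}$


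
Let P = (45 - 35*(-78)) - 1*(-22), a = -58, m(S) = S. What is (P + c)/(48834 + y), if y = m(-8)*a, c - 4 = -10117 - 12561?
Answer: -19877/49298 ≈ -0.40320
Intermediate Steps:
c = -22674 (c = 4 + (-10117 - 12561) = 4 - 22678 = -22674)
P = 2797 (P = (45 + 2730) + 22 = 2775 + 22 = 2797)
y = 464 (y = -8*(-58) = 464)
(P + c)/(48834 + y) = (2797 - 22674)/(48834 + 464) = -19877/49298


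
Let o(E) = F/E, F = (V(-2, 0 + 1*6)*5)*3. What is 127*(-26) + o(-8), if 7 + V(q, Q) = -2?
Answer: -26281/8 ≈ -3285.1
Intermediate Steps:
V(q, Q) = -9 (V(q, Q) = -7 - 2 = -9)
F = -135 (F = -9*5*3 = -45*3 = -135)
o(E) = -135/E
127*(-26) + o(-8) = 127*(-26) - 135/(-8) = -3302 - 135*(-⅛) = -3302 + 135/8 = -26281/8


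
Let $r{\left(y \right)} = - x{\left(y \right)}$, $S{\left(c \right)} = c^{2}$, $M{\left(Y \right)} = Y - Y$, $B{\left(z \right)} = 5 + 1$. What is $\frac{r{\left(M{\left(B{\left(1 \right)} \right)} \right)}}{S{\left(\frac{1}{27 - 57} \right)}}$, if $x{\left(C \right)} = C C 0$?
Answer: $0$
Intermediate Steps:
$B{\left(z \right)} = 6$
$M{\left(Y \right)} = 0$
$x{\left(C \right)} = 0$ ($x{\left(C \right)} = C^{2} \cdot 0 = 0$)
$r{\left(y \right)} = 0$ ($r{\left(y \right)} = \left(-1\right) 0 = 0$)
$\frac{r{\left(M{\left(B{\left(1 \right)} \right)} \right)}}{S{\left(\frac{1}{27 - 57} \right)}} = \frac{0}{\left(\frac{1}{27 - 57}\right)^{2}} = \frac{0}{\left(\frac{1}{-30}\right)^{2}} = \frac{0}{\left(- \frac{1}{30}\right)^{2}} = 0 \frac{1}{\frac{1}{900}} = 0 \cdot 900 = 0$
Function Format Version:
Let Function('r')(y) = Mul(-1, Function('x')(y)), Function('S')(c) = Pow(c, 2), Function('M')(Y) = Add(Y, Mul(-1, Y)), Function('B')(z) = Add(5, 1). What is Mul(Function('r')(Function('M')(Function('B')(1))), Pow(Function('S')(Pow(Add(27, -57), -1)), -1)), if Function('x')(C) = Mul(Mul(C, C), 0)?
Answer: 0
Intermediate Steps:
Function('B')(z) = 6
Function('M')(Y) = 0
Function('x')(C) = 0 (Function('x')(C) = Mul(Pow(C, 2), 0) = 0)
Function('r')(y) = 0 (Function('r')(y) = Mul(-1, 0) = 0)
Mul(Function('r')(Function('M')(Function('B')(1))), Pow(Function('S')(Pow(Add(27, -57), -1)), -1)) = Mul(0, Pow(Pow(Pow(Add(27, -57), -1), 2), -1)) = Mul(0, Pow(Pow(Pow(-30, -1), 2), -1)) = Mul(0, Pow(Pow(Rational(-1, 30), 2), -1)) = Mul(0, Pow(Rational(1, 900), -1)) = Mul(0, 900) = 0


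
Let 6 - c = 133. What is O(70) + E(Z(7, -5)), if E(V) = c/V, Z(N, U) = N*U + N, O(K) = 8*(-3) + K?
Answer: 1415/28 ≈ 50.536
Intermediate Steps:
O(K) = -24 + K
c = -127 (c = 6 - 1*133 = 6 - 133 = -127)
Z(N, U) = N + N*U
E(V) = -127/V
O(70) + E(Z(7, -5)) = (-24 + 70) - 127*1/(7*(1 - 5)) = 46 - 127/(7*(-4)) = 46 - 127/(-28) = 46 - 127*(-1/28) = 46 + 127/28 = 1415/28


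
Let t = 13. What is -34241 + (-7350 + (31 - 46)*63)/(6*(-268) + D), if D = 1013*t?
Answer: -395868496/11561 ≈ -34242.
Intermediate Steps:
D = 13169 (D = 1013*13 = 13169)
-34241 + (-7350 + (31 - 46)*63)/(6*(-268) + D) = -34241 + (-7350 + (31 - 46)*63)/(6*(-268) + 13169) = -34241 + (-7350 - 15*63)/(-1608 + 13169) = -34241 + (-7350 - 945)/11561 = -34241 - 8295*1/11561 = -34241 - 8295/11561 = -395868496/11561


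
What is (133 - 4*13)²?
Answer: 6561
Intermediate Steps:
(133 - 4*13)² = (133 - 52)² = 81² = 6561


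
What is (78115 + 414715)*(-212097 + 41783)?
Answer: -83935848620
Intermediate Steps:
(78115 + 414715)*(-212097 + 41783) = 492830*(-170314) = -83935848620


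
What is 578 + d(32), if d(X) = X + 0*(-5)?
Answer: 610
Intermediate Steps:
d(X) = X (d(X) = X + 0 = X)
578 + d(32) = 578 + 32 = 610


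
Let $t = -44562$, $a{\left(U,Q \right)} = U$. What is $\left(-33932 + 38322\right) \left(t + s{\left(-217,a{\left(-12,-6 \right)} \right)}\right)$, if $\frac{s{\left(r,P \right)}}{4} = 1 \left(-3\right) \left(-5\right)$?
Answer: $-195363780$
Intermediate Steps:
$s{\left(r,P \right)} = 60$ ($s{\left(r,P \right)} = 4 \cdot 1 \left(-3\right) \left(-5\right) = 4 \left(\left(-3\right) \left(-5\right)\right) = 4 \cdot 15 = 60$)
$\left(-33932 + 38322\right) \left(t + s{\left(-217,a{\left(-12,-6 \right)} \right)}\right) = \left(-33932 + 38322\right) \left(-44562 + 60\right) = 4390 \left(-44502\right) = -195363780$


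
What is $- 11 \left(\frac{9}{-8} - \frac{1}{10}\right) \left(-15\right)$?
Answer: $- \frac{1617}{8} \approx -202.13$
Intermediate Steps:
$- 11 \left(\frac{9}{-8} - \frac{1}{10}\right) \left(-15\right) = - 11 \left(9 \left(- \frac{1}{8}\right) - \frac{1}{10}\right) \left(-15\right) = - 11 \left(- \frac{9}{8} - \frac{1}{10}\right) \left(-15\right) = \left(-11\right) \left(- \frac{49}{40}\right) \left(-15\right) = \frac{539}{40} \left(-15\right) = - \frac{1617}{8}$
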